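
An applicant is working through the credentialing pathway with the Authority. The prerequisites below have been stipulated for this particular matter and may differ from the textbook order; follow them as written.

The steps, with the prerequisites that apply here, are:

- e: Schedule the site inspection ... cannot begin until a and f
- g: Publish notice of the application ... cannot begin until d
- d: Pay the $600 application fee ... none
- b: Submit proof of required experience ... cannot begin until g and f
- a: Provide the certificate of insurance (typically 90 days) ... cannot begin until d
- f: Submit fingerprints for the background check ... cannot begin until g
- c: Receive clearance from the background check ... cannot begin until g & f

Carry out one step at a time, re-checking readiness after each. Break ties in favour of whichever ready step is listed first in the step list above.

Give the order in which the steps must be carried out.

d, g, a, f, e, b, c

d is the only step with nothing outstanding, so it goes first.
Now g and a have their prerequisites met. g is listed earlier, so g next.
Now a and f have their prerequisites met. a is listed earlier, so a next.
f is the only step now ready → f.
Ready: e, b and c. e is listed earlier → e.
b and c are both available; b is listed earlier → b.
c needed g and f, now all done → c.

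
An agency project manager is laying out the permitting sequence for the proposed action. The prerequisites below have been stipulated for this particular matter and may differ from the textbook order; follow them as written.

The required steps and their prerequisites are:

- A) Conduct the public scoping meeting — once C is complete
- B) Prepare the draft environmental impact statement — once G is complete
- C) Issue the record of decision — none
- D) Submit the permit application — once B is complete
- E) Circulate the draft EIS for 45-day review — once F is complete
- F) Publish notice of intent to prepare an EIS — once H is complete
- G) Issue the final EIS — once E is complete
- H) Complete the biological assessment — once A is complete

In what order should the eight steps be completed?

C, A, H, F, E, G, B, D

C has no prerequisites → C first.
Next only A has its prerequisites met → A.
Next only H has its prerequisites met → H.
Next only F has its prerequisites met → F.
E is the only step now ready → E.
G needed E, now all done → G.
B needed G, now all done → B.
D needed B, now all done → D.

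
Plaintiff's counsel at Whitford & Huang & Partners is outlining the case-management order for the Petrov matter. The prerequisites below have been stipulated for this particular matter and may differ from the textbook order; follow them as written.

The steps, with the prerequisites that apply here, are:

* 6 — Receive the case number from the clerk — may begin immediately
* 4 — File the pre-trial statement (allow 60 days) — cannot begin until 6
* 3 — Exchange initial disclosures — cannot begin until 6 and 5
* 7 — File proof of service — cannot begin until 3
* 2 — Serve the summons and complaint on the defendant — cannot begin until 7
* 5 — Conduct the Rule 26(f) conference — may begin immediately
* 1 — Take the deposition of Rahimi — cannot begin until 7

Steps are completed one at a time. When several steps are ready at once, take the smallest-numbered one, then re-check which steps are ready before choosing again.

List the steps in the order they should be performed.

Nothing is required for 5 and 6. 5 has the earlier label → 5 first.
6 is the only step now ready → 6.
Ready: 3 and 4. 3 has the earlier label → 3.
4 and 7 are both available; 4 has the earlier label → 4.
That leaves 7 as the only ready step → 7.
Now 1 and 2 have their prerequisites met. 1 has the earlier label, so 1 next.
Next only 2 has its prerequisites met → 2.

5, 6, 3, 4, 7, 1, 2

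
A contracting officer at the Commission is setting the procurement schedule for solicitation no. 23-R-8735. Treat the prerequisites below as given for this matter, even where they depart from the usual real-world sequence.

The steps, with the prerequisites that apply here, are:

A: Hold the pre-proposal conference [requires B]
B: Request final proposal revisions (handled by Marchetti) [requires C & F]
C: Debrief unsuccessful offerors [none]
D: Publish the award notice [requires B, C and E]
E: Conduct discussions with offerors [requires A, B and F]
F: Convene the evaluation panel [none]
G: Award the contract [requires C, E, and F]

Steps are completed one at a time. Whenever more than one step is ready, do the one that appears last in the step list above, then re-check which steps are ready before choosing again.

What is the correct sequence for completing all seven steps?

F, C, B, A, E, G, D

Nothing is required for F and C. F is listed later → F first.
C is the only step now ready → C.
That leaves B as the only ready step → B.
A needed B, now all done → A.
E needed F, B and A, now all done → E.
Ready: G and D. G is listed later → G.
D needed E, C and B, now all done → D.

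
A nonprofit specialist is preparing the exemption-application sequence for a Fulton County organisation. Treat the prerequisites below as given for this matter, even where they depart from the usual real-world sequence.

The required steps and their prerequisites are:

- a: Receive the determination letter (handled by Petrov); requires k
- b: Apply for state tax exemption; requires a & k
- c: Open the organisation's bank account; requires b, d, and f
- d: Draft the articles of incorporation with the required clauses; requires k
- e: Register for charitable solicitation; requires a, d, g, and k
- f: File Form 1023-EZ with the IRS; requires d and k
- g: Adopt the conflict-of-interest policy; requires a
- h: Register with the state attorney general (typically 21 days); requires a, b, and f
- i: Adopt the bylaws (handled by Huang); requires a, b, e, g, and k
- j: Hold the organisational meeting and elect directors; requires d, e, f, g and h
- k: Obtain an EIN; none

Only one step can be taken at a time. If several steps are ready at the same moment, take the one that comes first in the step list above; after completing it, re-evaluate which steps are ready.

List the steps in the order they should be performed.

k a b d f c g e h i j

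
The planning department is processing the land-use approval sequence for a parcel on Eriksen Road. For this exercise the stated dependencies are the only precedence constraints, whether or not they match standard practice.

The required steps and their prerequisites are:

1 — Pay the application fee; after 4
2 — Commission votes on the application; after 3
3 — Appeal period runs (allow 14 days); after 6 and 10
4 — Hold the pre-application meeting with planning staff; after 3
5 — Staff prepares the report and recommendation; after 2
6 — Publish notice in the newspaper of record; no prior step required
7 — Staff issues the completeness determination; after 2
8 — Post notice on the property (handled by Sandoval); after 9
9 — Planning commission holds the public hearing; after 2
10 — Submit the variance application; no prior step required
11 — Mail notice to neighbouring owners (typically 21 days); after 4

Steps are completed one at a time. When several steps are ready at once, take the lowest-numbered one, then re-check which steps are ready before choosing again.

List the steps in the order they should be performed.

Nothing is required for 6 and 10. 6 has the earlier label → 6 first.
That leaves 10 as the only ready step → 10.
That leaves 3 as the only ready step → 3.
Ready: 2 and 4. 2 has the earlier label → 2.
4, 5, 7 and 9 are all available; 4 has the earlier label → 4.
1 and 11 now also ready, so the ready set is {1, 5, 7, 9, 11}; 1 has the earlier label → 1.
5, 7, 9 and 11 are all available; 5 has the earlier label → 5.
Ready: 7, 9 and 11. 7 has the earlier label → 7.
9 and 11 are both available; 9 has the earlier label → 9.
8 now also ready, so the ready set is {8, 11}; 8 has the earlier label → 8.
11 needed 4, now all done → 11.

6 → 10 → 3 → 2 → 4 → 1 → 5 → 7 → 9 → 8 → 11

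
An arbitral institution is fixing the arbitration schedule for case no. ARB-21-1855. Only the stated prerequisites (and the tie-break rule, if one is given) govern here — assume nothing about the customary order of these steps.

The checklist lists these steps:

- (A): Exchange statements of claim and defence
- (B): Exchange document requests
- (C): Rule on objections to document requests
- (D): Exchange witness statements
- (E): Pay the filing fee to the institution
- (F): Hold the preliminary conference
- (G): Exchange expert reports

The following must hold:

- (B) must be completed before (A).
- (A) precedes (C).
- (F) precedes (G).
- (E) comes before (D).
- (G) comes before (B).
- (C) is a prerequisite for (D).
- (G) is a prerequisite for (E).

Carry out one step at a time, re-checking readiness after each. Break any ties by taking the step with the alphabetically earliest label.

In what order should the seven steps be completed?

Only (F) has no prerequisites, so it is first.
That leaves (G) as the only ready step → (G).
Now (B) and (E) have their prerequisites met. (B) has the earlier label, so (B) next.
Ready: (A) and (E). (A) has the earlier label → (A).
(C) and (E) are both available; (C) has the earlier label → (C).
(E) needed (G), now all done → (E).
That leaves (D) as the only ready step → (D).

(F), (G), (B), (A), (C), (E), (D)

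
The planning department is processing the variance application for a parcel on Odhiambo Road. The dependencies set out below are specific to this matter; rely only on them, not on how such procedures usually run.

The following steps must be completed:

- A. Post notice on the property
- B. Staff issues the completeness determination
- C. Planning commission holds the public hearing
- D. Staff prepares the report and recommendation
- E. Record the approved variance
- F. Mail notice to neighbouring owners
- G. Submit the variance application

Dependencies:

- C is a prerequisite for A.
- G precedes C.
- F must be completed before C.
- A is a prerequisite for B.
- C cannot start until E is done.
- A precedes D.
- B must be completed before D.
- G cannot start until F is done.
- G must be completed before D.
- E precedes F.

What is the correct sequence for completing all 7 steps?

E F G C A B D

E has no prerequisites → E first.
F needed E, now all done → F.
G needed F, now all done → G.
C needed E, F and G, now all done → C.
That leaves A as the only ready step → A.
B is the only step now ready → B.
Next only D has its prerequisites met → D.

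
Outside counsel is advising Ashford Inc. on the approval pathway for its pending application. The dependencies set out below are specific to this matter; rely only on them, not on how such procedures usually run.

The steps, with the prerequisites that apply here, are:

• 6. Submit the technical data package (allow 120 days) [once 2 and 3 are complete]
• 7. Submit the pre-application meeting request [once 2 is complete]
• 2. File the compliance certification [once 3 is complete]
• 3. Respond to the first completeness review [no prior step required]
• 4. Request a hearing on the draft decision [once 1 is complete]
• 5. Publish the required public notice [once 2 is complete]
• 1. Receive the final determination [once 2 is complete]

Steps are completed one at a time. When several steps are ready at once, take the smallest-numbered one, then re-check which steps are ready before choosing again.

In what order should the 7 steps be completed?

3 2 1 4 5 6 7

3 has no prerequisites → 3 first.
2 needed 3, now all done → 2.
Ready: 1, 5, 6 and 7. 1 has the earlier label → 1.
4, 5, 6 and 7 are all available; 4 has the earlier label → 4.
Ready: 5, 6 and 7. 5 has the earlier label → 5.
Now 6 and 7 have their prerequisites met. 6 has the earlier label, so 6 next.
Next only 7 has its prerequisites met → 7.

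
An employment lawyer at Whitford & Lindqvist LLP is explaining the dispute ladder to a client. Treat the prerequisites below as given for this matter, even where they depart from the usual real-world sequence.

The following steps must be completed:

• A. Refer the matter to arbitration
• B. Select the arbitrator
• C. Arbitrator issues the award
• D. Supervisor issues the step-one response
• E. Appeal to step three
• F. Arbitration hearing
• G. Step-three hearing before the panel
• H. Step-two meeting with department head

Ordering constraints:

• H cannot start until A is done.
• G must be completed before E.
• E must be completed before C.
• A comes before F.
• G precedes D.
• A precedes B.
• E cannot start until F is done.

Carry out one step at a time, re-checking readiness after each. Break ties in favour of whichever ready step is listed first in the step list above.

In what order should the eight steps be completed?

Nothing is required for A and G. A is listed earlier → A first.
B, F and H now also ready, so the ready set is {B, F, G, H}; B is listed earlier → B.
F, G and H are all available; F is listed earlier → F.
Ready: G and H. G is listed earlier → G.
D and E now also ready, so the ready set is {D, E, H}; D is listed earlier → D.
Now E and H have their prerequisites met. E is listed earlier, so E next.
C now also ready, so the ready set is {C, H}; C is listed earlier → C.
That leaves H as the only ready step → H.

A, B, F, G, D, E, C, H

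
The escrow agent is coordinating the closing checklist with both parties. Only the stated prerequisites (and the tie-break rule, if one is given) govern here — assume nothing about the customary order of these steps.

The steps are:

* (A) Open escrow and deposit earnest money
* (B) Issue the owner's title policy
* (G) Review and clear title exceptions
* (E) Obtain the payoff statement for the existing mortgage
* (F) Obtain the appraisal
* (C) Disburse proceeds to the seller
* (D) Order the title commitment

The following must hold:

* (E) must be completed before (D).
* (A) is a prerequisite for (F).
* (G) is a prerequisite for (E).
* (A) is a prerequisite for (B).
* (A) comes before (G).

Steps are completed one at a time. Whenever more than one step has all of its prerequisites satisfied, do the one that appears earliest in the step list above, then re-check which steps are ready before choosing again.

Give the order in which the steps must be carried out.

Nothing is required for (A) and (C). (A) is listed earlier → (A) first.
(B), (G), (F) and (C) are all available; (B) is listed earlier → (B).
Now (G), (F) and (C) have their prerequisites met. (G) is listed earlier, so (G) next.
(E), (F) and (C) are all available; (E) is listed earlier → (E).
(D) now also ready, so the ready set is {(F), (C), (D)}; (F) is listed earlier → (F).
(C) and (D) are both available; (C) is listed earlier → (C).
Next only (D) has its prerequisites met → (D).

(A), (B), (G), (E), (F), (C), (D)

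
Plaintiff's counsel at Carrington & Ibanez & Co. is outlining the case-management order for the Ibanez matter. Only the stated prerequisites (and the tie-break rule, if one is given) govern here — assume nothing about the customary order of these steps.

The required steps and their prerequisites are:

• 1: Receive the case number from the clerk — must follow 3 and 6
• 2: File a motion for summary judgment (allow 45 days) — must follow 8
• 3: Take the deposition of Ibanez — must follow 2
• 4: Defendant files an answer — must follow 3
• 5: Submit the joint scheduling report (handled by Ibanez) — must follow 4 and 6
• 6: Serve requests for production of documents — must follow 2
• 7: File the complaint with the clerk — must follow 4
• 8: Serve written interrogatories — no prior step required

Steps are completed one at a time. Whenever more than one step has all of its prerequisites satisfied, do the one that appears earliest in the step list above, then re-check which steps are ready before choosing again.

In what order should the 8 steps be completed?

8, 2, 3, 4, 6, 1, 5, 7

Only 8 has no prerequisites, so it is first.
Next only 2 has its prerequisites met → 2.
Now 3 and 6 have their prerequisites met. 3 is listed earlier, so 3 next.
Ready: 4 and 6. 4 is listed earlier → 4.
6 and 7 are both available; 6 is listed earlier → 6.
1 and 5 now also ready, so the ready set is {1, 5, 7}; 1 is listed earlier → 1.
Now 5 and 7 have their prerequisites met. 5 is listed earlier, so 5 next.
That leaves 7 as the only ready step → 7.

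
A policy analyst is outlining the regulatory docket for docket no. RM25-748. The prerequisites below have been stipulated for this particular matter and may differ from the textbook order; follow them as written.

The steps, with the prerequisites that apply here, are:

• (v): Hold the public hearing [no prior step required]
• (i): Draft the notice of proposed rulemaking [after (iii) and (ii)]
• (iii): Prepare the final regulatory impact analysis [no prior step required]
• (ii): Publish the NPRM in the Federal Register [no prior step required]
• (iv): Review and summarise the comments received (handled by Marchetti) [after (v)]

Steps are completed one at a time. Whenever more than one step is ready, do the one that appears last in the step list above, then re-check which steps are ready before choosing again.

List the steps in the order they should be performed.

(ii), (iii) and (v) have no prerequisites; (ii) is listed later, so (ii) is first.
Ready: (iii) and (v). (iii) is listed later → (iii).
(i) now also ready, so the ready set is {(i), (v)}; (i) is listed later → (i).
That leaves (v) as the only ready step → (v).
That leaves (iv) as the only ready step → (iv).

(ii) (iii) (i) (v) (iv)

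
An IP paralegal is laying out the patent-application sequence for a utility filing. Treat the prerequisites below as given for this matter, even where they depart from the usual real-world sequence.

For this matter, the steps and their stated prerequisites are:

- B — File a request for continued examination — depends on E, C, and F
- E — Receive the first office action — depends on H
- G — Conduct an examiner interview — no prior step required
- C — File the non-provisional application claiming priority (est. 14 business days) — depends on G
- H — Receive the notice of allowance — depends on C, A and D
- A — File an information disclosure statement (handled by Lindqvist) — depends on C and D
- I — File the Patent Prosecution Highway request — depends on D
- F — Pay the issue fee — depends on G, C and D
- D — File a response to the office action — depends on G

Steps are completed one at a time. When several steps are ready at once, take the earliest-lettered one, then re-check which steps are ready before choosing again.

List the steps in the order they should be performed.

G, C, D, A, F, H, E, B, I

G has no prerequisites → G first.
Ready: C and D. C has the earlier label → C.
D is the only step now ready → D.
Now A, F and I have their prerequisites met. A has the earlier label, so A next.
Now F, H and I have their prerequisites met. F has the earlier label, so F next.
Ready: H and I. H has the earlier label → H.
Ready: E and I. E has the earlier label → E.
B and I are both available; B has the earlier label → B.
I is the only step now ready → I.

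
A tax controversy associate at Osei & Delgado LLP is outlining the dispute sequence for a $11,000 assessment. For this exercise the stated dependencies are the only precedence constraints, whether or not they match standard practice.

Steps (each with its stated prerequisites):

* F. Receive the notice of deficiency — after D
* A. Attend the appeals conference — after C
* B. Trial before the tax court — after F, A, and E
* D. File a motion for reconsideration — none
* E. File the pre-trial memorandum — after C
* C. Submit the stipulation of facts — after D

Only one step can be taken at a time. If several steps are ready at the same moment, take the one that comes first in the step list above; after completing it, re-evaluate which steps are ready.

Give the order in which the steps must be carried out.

D F C A E B

D is the only step with nothing outstanding, so it goes first.
Ready: F and C. F is listed earlier → F.
C needed D, now all done → C.
Now A and E have their prerequisites met. A is listed earlier, so A next.
E is the only step now ready → E.
That leaves B as the only ready step → B.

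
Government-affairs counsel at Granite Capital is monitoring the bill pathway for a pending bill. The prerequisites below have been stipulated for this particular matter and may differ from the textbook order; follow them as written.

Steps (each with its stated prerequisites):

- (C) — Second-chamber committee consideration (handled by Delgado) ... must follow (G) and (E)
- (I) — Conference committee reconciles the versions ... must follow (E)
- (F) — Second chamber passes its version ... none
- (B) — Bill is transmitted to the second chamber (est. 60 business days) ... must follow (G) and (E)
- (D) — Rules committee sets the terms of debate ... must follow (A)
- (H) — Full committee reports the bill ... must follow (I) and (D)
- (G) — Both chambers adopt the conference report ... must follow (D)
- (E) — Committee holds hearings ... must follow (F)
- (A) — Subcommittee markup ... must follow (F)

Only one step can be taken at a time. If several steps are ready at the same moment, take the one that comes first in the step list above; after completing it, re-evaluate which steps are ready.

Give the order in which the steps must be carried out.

(F), (E), (I), (A), (D), (H), (G), (C), (B)

Only (F) has no prerequisites, so it is first.
(E) and (A) are both available; (E) is listed earlier → (E).
(I) now also ready, so the ready set is {(I), (A)}; (I) is listed earlier → (I).
Next only (A) has its prerequisites met → (A).
Next only (D) has its prerequisites met → (D).
Now (H) and (G) have their prerequisites met. (H) is listed earlier, so (H) next.
(G) needed (D), now all done → (G).
(C) and (B) are both available; (C) is listed earlier → (C).
That leaves (B) as the only ready step → (B).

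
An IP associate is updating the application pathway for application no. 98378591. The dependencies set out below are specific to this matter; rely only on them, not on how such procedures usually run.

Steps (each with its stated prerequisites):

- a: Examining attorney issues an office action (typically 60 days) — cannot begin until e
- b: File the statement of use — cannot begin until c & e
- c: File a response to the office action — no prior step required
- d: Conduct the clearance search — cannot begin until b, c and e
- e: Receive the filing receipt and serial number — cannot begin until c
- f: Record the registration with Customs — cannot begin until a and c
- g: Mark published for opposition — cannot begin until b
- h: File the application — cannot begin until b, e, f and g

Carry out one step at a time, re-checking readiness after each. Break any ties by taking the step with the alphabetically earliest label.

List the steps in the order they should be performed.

c, e, a, b, d, f, g, h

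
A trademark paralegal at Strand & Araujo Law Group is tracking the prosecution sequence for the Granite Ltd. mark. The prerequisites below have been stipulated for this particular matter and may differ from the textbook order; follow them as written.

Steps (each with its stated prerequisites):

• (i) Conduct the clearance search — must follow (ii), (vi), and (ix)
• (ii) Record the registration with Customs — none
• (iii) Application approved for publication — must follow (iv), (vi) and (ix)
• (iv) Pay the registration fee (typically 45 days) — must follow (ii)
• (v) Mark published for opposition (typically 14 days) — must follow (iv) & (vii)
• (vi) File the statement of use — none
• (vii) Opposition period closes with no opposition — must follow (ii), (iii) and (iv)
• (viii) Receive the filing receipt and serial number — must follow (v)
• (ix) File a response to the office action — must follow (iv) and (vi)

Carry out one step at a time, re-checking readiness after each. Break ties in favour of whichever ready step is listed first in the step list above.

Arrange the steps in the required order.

(ii), (iv), (vi), (ix), (i), (iii), (vii), (v), (viii)

Nothing is required for (ii) and (vi). (ii) is listed earlier → (ii) first.
Ready: (iv) and (vi). (iv) is listed earlier → (iv).
(vi) is the only step now ready → (vi).
(ix) is the only step now ready → (ix).
Ready: (i) and (iii). (i) is listed earlier → (i).
(iii) needed (iv), (vi) and (ix), now all done → (iii).
(vii) needed (ii), (iii) and (iv), now all done → (vii).
That leaves (v) as the only ready step → (v).
(viii) needed (v), now all done → (viii).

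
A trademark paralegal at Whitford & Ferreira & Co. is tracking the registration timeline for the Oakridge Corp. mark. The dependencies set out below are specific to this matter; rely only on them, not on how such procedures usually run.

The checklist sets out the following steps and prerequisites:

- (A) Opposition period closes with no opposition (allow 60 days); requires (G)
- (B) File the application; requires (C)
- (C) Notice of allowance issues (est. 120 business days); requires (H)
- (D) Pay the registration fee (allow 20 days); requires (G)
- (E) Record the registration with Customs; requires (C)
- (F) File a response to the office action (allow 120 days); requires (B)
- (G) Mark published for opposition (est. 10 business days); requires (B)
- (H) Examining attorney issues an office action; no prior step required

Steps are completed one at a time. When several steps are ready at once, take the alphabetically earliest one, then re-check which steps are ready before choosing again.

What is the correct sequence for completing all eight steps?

(H), (C), (B), (E), (F), (G), (A), (D)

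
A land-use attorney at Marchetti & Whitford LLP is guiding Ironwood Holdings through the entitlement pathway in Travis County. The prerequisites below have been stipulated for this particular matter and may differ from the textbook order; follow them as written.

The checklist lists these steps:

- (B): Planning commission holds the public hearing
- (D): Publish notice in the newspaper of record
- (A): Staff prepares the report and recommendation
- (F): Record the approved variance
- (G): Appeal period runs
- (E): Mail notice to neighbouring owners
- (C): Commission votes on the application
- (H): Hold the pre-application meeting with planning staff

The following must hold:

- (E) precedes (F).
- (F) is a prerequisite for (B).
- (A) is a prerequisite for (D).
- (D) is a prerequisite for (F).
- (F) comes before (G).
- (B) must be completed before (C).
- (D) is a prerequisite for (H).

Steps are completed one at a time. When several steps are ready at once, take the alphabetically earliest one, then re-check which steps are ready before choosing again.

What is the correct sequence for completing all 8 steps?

(A), (D), (E), (F), (B), (C), (G), (H)

Nothing is required for (A) and (E). (A) has the earlier label → (A) first.
(D) now also ready, so the ready set is {(D), (E)}; (D) has the earlier label → (D).
(E) and (H) are both available; (E) has the earlier label → (E).
(F) now also ready, so the ready set is {(F), (H)}; (F) has the earlier label → (F).
(B) and (G) now also ready, so the ready set is {(B), (G), (H)}; (B) has the earlier label → (B).
Now (C), (G) and (H) have their prerequisites met. (C) has the earlier label, so (C) next.
Now (G) and (H) have their prerequisites met. (G) has the earlier label, so (G) next.
(H) needed (D), now all done → (H).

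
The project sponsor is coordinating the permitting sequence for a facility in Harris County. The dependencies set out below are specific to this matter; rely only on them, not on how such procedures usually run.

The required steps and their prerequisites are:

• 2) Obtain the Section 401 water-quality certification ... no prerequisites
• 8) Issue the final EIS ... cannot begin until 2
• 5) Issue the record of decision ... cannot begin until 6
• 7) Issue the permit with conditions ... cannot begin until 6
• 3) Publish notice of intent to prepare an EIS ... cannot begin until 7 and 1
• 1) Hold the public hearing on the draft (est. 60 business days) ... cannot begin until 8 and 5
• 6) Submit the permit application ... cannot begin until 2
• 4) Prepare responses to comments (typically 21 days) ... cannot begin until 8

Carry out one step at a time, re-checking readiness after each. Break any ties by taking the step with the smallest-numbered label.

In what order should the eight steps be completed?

2 → 6 → 5 → 7 → 8 → 1 → 3 → 4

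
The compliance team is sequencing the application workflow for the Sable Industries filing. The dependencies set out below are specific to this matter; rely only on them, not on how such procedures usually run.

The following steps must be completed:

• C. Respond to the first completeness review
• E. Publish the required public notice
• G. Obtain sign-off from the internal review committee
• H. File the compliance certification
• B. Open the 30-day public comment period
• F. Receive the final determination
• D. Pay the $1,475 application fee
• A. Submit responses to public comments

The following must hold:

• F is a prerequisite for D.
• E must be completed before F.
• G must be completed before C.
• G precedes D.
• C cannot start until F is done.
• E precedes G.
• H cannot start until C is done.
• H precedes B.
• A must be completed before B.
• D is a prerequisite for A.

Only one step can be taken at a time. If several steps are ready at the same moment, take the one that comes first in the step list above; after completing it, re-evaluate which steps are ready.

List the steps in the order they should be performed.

E G F C H D A B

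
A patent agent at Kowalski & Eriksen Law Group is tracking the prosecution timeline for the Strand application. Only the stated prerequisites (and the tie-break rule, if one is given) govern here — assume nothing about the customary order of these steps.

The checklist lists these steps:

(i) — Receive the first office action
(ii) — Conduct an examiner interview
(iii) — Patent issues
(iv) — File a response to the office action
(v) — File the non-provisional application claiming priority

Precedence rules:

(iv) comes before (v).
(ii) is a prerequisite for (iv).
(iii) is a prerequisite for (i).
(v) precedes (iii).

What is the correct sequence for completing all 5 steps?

(ii) has no prerequisites → (ii) first.
That leaves (iv) as the only ready step → (iv).
Next only (v) has its prerequisites met → (v).
(iii) needed (v), now all done → (iii).
(i) needed (iii), now all done → (i).

(ii) (iv) (v) (iii) (i)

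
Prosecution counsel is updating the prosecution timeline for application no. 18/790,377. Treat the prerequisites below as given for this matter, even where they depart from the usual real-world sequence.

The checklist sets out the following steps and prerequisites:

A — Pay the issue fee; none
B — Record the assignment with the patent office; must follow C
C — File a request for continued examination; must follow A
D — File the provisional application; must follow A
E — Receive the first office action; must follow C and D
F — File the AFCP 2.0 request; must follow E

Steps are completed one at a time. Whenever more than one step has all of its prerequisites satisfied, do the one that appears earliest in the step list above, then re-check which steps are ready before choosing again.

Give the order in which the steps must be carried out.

A C B D E F

A has no prerequisites → A first.
Now C and D have their prerequisites met. C is listed earlier, so C next.
Ready: B and D. B is listed earlier → B.
D needed A, now all done → D.
E needed C and D, now all done → E.
F is the only step now ready → F.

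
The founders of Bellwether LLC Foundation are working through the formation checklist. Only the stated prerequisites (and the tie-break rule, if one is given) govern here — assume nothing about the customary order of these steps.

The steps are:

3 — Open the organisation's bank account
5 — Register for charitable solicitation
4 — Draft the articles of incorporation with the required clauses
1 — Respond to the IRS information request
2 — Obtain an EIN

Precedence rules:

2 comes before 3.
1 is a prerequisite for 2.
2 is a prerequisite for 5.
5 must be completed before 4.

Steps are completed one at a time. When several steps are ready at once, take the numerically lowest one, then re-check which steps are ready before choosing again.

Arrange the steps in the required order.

1 is the only step with nothing outstanding, so it goes first.
2 needed 1, now all done → 2.
Now 3 and 5 have their prerequisites met. 3 has the earlier label, so 3 next.
5 needed 2, now all done → 5.
4 needed 5, now all done → 4.

1, 2, 3, 5, 4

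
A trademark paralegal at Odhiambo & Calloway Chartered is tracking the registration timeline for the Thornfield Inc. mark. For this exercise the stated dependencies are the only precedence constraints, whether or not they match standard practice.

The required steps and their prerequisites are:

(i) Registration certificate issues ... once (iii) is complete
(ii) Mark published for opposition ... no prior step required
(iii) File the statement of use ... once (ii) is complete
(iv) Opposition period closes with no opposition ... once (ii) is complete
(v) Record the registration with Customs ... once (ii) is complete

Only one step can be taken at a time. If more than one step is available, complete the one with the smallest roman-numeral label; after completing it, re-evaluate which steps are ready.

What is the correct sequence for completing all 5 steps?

Only (ii) has no prerequisites, so it is first.
Ready: (iii), (iv) and (v). (iii) has the earlier label → (iii).
Now (i), (iv) and (v) have their prerequisites met. (i) has the earlier label, so (i) next.
Now (iv) and (v) have their prerequisites met. (iv) has the earlier label, so (iv) next.
Next only (v) has its prerequisites met → (v).

(ii) → (iii) → (i) → (iv) → (v)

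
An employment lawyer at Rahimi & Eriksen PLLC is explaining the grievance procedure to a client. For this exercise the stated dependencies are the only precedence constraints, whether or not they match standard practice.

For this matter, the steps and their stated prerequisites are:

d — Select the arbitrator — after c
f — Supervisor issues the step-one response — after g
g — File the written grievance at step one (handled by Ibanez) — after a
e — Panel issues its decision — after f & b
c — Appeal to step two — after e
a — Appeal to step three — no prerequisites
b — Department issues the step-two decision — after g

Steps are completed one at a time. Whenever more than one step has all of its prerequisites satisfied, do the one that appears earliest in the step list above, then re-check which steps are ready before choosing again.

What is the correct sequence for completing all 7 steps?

a g f b e c d

Only a has no prerequisites, so it is first.
g is the only step now ready → g.
Ready: f and b. f is listed earlier → f.
Next only b has its prerequisites met → b.
e is the only step now ready → e.
That leaves c as the only ready step → c.
That leaves d as the only ready step → d.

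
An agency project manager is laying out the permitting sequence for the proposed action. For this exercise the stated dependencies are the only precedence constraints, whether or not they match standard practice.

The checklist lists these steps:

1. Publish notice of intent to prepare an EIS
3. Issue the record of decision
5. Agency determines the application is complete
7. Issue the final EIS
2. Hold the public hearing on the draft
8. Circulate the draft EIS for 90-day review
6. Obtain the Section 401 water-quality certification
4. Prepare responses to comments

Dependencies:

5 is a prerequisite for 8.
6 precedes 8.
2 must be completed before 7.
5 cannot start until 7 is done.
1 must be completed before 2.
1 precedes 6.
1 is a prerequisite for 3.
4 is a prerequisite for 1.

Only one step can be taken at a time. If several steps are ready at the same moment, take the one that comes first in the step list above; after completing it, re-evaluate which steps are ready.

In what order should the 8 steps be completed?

4 has no prerequisites → 4 first.
1 needed 4, now all done → 1.
Ready: 3, 2 and 6. 3 is listed earlier → 3.
Now 2 and 6 have their prerequisites met. 2 is listed earlier, so 2 next.
7 now also ready, so the ready set is {7, 6}; 7 is listed earlier → 7.
5 and 6 are both available; 5 is listed earlier → 5.
6 needed 1, now all done → 6.
That leaves 8 as the only ready step → 8.

4, 1, 3, 2, 7, 5, 6, 8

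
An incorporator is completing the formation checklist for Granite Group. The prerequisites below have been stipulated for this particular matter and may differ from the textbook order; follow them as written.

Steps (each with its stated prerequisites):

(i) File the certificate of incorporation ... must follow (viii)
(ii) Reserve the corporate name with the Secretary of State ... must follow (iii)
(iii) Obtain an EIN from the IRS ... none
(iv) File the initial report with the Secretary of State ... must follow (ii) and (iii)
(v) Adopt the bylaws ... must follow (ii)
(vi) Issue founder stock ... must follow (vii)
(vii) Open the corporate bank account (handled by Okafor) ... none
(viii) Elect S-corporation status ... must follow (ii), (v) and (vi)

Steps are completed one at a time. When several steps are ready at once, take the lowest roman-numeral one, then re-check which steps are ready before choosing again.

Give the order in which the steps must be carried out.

(iii) and (vii) have no prerequisites; (iii) has the earlier label, so (iii) is first.
Now (ii) and (vii) have their prerequisites met. (ii) has the earlier label, so (ii) next.
Ready: (iv), (v) and (vii). (iv) has the earlier label → (iv).
Now (v) and (vii) have their prerequisites met. (v) has the earlier label, so (v) next.
That leaves (vii) as the only ready step → (vii).
(vi) is the only step now ready → (vi).
That leaves (viii) as the only ready step → (viii).
Next only (i) has its prerequisites met → (i).

(iii), (ii), (iv), (v), (vii), (vi), (viii), (i)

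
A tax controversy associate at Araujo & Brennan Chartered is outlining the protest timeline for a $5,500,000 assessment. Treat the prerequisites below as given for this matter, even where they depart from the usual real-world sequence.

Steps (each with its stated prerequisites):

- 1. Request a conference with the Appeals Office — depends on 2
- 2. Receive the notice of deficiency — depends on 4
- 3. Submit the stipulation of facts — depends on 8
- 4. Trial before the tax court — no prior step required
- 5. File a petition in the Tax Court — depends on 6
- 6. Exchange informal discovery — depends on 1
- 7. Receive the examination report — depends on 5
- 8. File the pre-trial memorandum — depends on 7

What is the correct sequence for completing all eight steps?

4 has no prerequisites → 4 first.
That leaves 2 as the only ready step → 2.
1 is the only step now ready → 1.
6 needed 1, now all done → 6.
5 needed 6, now all done → 5.
7 needed 5, now all done → 7.
8 is the only step now ready → 8.
3 needed 8, now all done → 3.

4, 2, 1, 6, 5, 7, 8, 3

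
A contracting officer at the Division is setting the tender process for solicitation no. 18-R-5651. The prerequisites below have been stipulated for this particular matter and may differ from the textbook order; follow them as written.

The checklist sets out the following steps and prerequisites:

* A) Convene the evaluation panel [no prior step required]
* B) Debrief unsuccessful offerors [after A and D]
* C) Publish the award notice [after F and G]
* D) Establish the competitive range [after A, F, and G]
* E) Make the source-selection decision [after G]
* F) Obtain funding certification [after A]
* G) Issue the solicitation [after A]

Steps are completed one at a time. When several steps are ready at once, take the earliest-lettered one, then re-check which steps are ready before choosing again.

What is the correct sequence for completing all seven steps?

Only A has no prerequisites, so it is first.
F and G are both available; F has the earlier label → F.
G is the only step now ready → G.
Ready: C, D and E. C has the earlier label → C.
Now D and E have their prerequisites met. D has the earlier label, so D next.
B now also ready, so the ready set is {B, E}; B has the earlier label → B.
Next only E has its prerequisites met → E.

A → F → G → C → D → B → E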